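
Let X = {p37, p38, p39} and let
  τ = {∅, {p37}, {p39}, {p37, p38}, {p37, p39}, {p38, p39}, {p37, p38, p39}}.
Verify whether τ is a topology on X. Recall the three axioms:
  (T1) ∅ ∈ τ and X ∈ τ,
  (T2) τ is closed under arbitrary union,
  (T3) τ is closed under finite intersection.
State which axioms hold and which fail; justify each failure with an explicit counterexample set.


τ is NOT a topology on X.

Axiom (T1): ∅ ∈ τ? Yes; X ∈ τ? Yes.
Axiom (T2/T3): check pairwise unions and intersections of members of τ.
Counterexample for (T3): {p37, p38} ∩ {p38, p39} = {p38} ∉ τ. Therefore τ is NOT a topology.


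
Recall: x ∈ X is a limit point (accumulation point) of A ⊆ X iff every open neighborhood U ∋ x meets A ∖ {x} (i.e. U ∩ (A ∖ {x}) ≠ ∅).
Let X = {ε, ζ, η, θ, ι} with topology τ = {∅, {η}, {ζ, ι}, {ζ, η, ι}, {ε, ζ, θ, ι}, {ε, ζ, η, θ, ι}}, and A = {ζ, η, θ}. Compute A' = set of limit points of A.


A' = {ε, θ, ι}

For each x ∈ X, list the open sets U ∈ τ with x ∈ U, then check whether U ∩ (A ∖ {x}) ≠ ∅ for every such U.
  x = ε: opens ∋ x are {ε, ζ, θ, ι}, {ε, ζ, η, θ, ι}; each meets A ∖ {ε}, so x IS a limit point.
  x = ζ: open {ζ, ι} ∋ x has {ζ, ι} ∩ (A ∖ {ζ}) = ∅, so x is NOT a limit point.
  x = η: open {η} ∋ x has {η} ∩ (A ∖ {η}) = ∅, so x is NOT a limit point.
  x = θ: opens ∋ x are {ε, ζ, θ, ι}, {ε, ζ, η, θ, ι}; each meets A ∖ {θ}, so x IS a limit point.
  x = ι: opens ∋ x are {ζ, ι}, {ζ, η, ι}, {ε, ζ, θ, ι}, {ε, ζ, η, θ, ι}; each meets A ∖ {ι}, so x IS a limit point.
Collecting: A' = {ε, θ, ι}.


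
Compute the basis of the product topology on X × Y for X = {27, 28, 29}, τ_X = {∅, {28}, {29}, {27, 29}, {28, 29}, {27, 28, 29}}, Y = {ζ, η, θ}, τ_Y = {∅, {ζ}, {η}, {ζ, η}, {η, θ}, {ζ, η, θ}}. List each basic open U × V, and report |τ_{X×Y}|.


Basis B = {∅ × ∅, {28} × {ζ}, {28} × {η}, {29} × {ζ}, {29} × {η}, {27, 29} × {ζ}, {27, 29} × {η}, {28} × {ζ, η}, {28, 29} × {ζ}, {28} × {η, θ}, {28, 29} × {η}, {29} × {ζ, η}, {29} × {η, θ}, {27, 28, 29} × {ζ}, {27, 28, 29} × {η}, {28} × {ζ, η, θ}, {29} × {ζ, η, θ}, {27, 29} × {ζ, η}, {27, 29} × {η, θ}, {28, 29} × {ζ, η}, {28, 29} × {η, θ}, {27, 29} × {ζ, η, θ}, {27, 28, 29} × {ζ, η}, {27, 28, 29} × {η, θ}, {28, 29} × {ζ, η, θ}, {27, 28, 29} × {ζ, η, θ}}; |τ_{X×Y}| = 108.

Enumerate products U × V with U ∈ τ_X, V ∈ τ_Y (deduplicated):
  ∅ × ∅ = {} (∅)
  {28} × {ζ} = {(28,ζ)}
  {28} × {η} = {(28,η)}
  {29} × {ζ} = {(29,ζ)}
  {29} × {η} = {(29,η)}
  {27, 29} × {ζ} = {(27,ζ), (29,ζ)}
  {27, 29} × {η} = {(27,η), (29,η)}
  {28} × {ζ, η} = {(28,ζ), (28,η)}
  {28, 29} × {ζ} = {(28,ζ), (29,ζ)}
  {28} × {η, θ} = {(28,η), (28,θ)}
  {28, 29} × {η} = {(28,η), (29,η)}
  {29} × {ζ, η} = {(29,ζ), (29,η)}
  {29} × {η, θ} = {(29,η), (29,θ)}
  {27, 28, 29} × {ζ} = {(27,ζ), (28,ζ), (29,ζ)}
  {27, 28, 29} × {η} = {(27,η), (28,η), (29,η)}
  {28} × {ζ, η, θ} = {(28,ζ), (28,η), (28,θ)}
  {29} × {ζ, η, θ} = {(29,ζ), (29,η), (29,θ)}
  {27, 29} × {ζ, η} = {(27,ζ), (27,η), (29,ζ), (29,η)}
  {27, 29} × {η, θ} = {(27,η), (27,θ), (29,η), (29,θ)}
  {28, 29} × {ζ, η} = {(28,ζ), (28,η), (29,ζ), (29,η)}
  {28, 29} × {η, θ} = {(28,η), (28,θ), (29,η), (29,θ)}
  {27, 29} × {ζ, η, θ} = {(27,ζ), (27,η), (27,θ), (29,ζ), (29,η), (29,θ)}
  {27, 28, 29} × {ζ, η} = {(27,ζ), (27,η), (28,ζ), (28,η), (29,ζ), (29,η)}
  {27, 28, 29} × {η, θ} = {(27,η), (27,θ), (28,η), (28,θ), (29,η), (29,θ)}
  {28, 29} × {ζ, η, θ} = {(28,ζ), (28,η), (28,θ), (29,ζ), (29,η), (29,θ)}
  {27, 28, 29} × {ζ, η, θ} = {(27,ζ), (27,η), (27,θ), (28,ζ), (28,η), (28,θ), (29,ζ), (29,η), (29,θ)}
These 26 distinct sets form the basis B.
Close under arbitrary unions to get τ_{X×Y}; counting gives |τ_{X×Y}| = 108.


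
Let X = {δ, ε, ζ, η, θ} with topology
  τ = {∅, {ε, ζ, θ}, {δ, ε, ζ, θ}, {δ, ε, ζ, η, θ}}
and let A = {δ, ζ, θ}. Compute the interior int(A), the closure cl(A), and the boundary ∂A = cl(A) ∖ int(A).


int(A) = ∅, cl(A) = {δ, ε, ζ, η, θ}, ∂A = {δ, ε, ζ, η, θ}.

Closed sets in (X, τ) are complements of opens:
  closed(X, τ) = {∅, {η}, {δ, η}, {δ, ε, ζ, η, θ}}.
int(A) = ⋃ {U ∈ τ : U ⊆ A}. Opens contained in A: ∅.
Taking the union of these: int(A) = ∅.
cl(A) = ⋂ {C closed : A ⊆ C}. Closed sets containing A: {δ, ε, ζ, η, θ}.
Intersecting these: cl(A) = {δ, ε, ζ, η, θ}.
∂A = cl(A) ∖ int(A) = {δ, ε, ζ, η, θ} ∖ ∅ = {δ, ε, ζ, η, θ}.


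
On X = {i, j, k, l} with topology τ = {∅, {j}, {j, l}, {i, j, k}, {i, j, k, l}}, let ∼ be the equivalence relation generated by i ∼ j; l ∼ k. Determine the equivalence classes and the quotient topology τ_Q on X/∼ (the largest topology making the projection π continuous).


X/∼ = {[i=j], [k=l]}; |τ_Q| = 2.

Equivalence classes: [i=j], [k=l].
Quotient map π: X → X/∼ sends i ↦ [i=j], j ↦ [i=j], k ↦ [k=l], l ↦ [k=l].
For each subset V ⊆ X/∼, compute π^{-1}(V) ⊆ X and check whether π^{-1}(V) ∈ τ. V is open in τ_Q iff π^{-1}(V) ∈ τ.
  V = {}: π^{-1}(V) = ∅ ∈ τ ✓.
  V = {[i=j]}: π^{-1}(V) = {i, j} ∉ τ ✗.
  V = {[k=l]}: π^{-1}(V) = {k, l} ∉ τ ✗.
  V = {[i=j], [k=l]}: π^{-1}(V) = {i, j, k, l} ∈ τ ✓.
Open sets in the quotient: τ_Q = {{}, {[i=j], [k=l]}} (2 elements).


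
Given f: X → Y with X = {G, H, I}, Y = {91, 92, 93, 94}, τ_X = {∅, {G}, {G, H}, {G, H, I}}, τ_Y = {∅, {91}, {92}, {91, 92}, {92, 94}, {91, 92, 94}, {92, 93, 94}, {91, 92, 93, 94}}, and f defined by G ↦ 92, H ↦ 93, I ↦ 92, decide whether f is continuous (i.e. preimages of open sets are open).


f is NOT continuous.

Compute f^{-1}(U) for each U ∈ τ_Y:
  U = ∅: f^{-1}(U) = ∅ ∈ τ_X ✓.
  U = {91}: f^{-1}(U) = ∅ ∈ τ_X ✓.
  U = {92}: f^{-1}(U) = {G, I} ∉ τ_X ✗.
  U = {91, 92}: f^{-1}(U) = {G, I} ∉ τ_X ✗.
  U = {92, 94}: f^{-1}(U) = {G, I} ∉ τ_X ✗.
  U = {91, 92, 94}: f^{-1}(U) = {G, I} ∉ τ_X ✗.
  U = {92, 93, 94}: f^{-1}(U) = {G, H, I} ∈ τ_X ✓.
  U = {91, 92, 93, 94}: f^{-1}(U) = {G, H, I} ∈ τ_X ✓.
Found U = {92} with f^{-1}(U) = {G, I} not in τ_X. Therefore f is NOT continuous.


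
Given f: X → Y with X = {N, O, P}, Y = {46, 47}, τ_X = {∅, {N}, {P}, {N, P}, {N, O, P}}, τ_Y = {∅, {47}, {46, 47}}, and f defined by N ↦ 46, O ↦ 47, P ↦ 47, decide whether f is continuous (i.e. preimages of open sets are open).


f is NOT continuous.

Compute f^{-1}(U) for each U ∈ τ_Y:
  U = ∅: f^{-1}(U) = ∅ ∈ τ_X ✓.
  U = {47}: f^{-1}(U) = {O, P} ∉ τ_X ✗.
  U = {46, 47}: f^{-1}(U) = {N, O, P} ∈ τ_X ✓.
Found U = {47} with f^{-1}(U) = {O, P} not in τ_X. Therefore f is NOT continuous.


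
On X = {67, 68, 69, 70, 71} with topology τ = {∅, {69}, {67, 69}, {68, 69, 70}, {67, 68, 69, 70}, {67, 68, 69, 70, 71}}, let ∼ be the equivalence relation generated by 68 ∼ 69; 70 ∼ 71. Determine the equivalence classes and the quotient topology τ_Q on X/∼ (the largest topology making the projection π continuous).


X/∼ = {[67], [68=69], [70=71]}; |τ_Q| = 2.

Equivalence classes: [67], [68=69], [70=71].
Quotient map π: X → X/∼ sends 67 ↦ [67], 68 ↦ [68=69], 69 ↦ [68=69], 70 ↦ [70=71], 71 ↦ [70=71].
For each subset V ⊆ X/∼, compute π^{-1}(V) ⊆ X and check whether π^{-1}(V) ∈ τ. V is open in τ_Q iff π^{-1}(V) ∈ τ.
  V = {}: π^{-1}(V) = ∅ ∈ τ ✓.
  V = {[67]}: π^{-1}(V) = {67} ∉ τ ✗.
  V = {[68=69]}: π^{-1}(V) = {68, 69} ∉ τ ✗.
  V = {[67], [68=69]}: π^{-1}(V) = {67, 68, 69} ∉ τ ✗.
  V = {[70=71]}: π^{-1}(V) = {70, 71} ∉ τ ✗.
  V = {[67], [70=71]}: π^{-1}(V) = {67, 70, 71} ∉ τ ✗.
  V = {[68=69], [70=71]}: π^{-1}(V) = {68, 69, 70, 71} ∉ τ ✗.
  V = {[67], [68=69], [70=71]}: π^{-1}(V) = {67, 68, 69, 70, 71} ∈ τ ✓.
Open sets in the quotient: τ_Q = {{}, {[67], [68=69], [70=71]}} (2 elements).


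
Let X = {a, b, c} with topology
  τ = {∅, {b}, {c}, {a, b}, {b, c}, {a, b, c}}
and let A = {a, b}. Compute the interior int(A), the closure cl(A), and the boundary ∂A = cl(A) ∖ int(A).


int(A) = {a, b}, cl(A) = {a, b}, ∂A = ∅.

Closed sets in (X, τ) are complements of opens:
  closed(X, τ) = {∅, {a}, {c}, {a, b}, {a, c}, {a, b, c}}.
int(A) = ⋃ {U ∈ τ : U ⊆ A}. Opens contained in A: ∅, {b}, {a, b}.
Taking the union of these: int(A) = {a, b}.
cl(A) = ⋂ {C closed : A ⊆ C}. Closed sets containing A: {a, b}, {a, b, c}.
Intersecting these: cl(A) = {a, b}.
∂A = cl(A) ∖ int(A) = {a, b} ∖ {a, b} = ∅.


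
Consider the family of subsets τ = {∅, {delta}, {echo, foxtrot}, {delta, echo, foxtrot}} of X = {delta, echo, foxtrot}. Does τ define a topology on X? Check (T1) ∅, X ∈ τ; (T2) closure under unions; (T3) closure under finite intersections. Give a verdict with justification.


τ IS a topology on X.

Axiom (T1): ∅ ∈ τ? Yes; X ∈ τ? Yes.
Axiom (T2/T3): check pairwise unions and intersections of members of τ.
All pairwise intersections and unions checked — each lies in τ. Therefore τ satisfies (T1), (T2), (T3): it IS a topology on X.


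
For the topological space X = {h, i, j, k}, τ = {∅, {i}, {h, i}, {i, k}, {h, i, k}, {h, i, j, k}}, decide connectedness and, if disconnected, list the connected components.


(X, τ) is connected.

Find clopen sets (U ∈ τ with X ∖ U ∈ τ):
  U = ∅, X ∖ U = {h, i, j, k} — both open, so U is clopen.
  U = {h, i, j, k}, X ∖ U = ∅ — both open, so U is clopen.
Only trivial clopens (∅ and X) exist, so (X, τ) is connected.
Compute connected components by grouping points that agree on all clopens:
  component: {h, i, j, k}


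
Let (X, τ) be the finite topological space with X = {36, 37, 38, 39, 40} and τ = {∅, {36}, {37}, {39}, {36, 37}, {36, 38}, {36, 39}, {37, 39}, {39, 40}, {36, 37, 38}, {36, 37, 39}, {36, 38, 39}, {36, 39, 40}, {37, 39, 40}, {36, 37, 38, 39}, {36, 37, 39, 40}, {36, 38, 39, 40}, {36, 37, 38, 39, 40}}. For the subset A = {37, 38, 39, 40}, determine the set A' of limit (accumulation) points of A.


A' = {40}

For each x ∈ X, list the open sets U ∈ τ with x ∈ U, then check whether U ∩ (A ∖ {x}) ≠ ∅ for every such U.
  x = 36: open {36} ∋ x has {36} ∩ (A ∖ {36}) = ∅, so x is NOT a limit point.
  x = 37: open {37} ∋ x has {37} ∩ (A ∖ {37}) = ∅, so x is NOT a limit point.
  x = 38: open {36, 38} ∋ x has {36, 38} ∩ (A ∖ {38}) = ∅, so x is NOT a limit point.
  x = 39: open {39} ∋ x has {39} ∩ (A ∖ {39}) = ∅, so x is NOT a limit point.
  x = 40: opens ∋ x are {39, 40}, {36, 39, 40}, {37, 39, 40}, {36, 37, 39, 40}, {36, 38, 39, 40}, {36, 37, 38, 39, 40}; each meets A ∖ {40}, so x IS a limit point.
Collecting: A' = {40}.


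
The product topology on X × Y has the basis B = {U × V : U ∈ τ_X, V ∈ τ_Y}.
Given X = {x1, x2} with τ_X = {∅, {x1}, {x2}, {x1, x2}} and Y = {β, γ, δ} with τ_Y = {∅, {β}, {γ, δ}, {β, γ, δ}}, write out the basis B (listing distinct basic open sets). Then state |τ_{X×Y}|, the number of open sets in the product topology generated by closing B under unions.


Basis B = {∅ × ∅, {x1} × {β}, {x2} × {β}, {x1, x2} × {β}, {x1} × {γ, δ}, {x2} × {γ, δ}, {x1} × {β, γ, δ}, {x2} × {β, γ, δ}, {x1, x2} × {γ, δ}, {x1, x2} × {β, γ, δ}}; |τ_{X×Y}| = 16.

Enumerate products U × V with U ∈ τ_X, V ∈ τ_Y (deduplicated):
  ∅ × ∅ = {} (∅)
  {x1} × {β} = {(x1,β)}
  {x2} × {β} = {(x2,β)}
  {x1, x2} × {β} = {(x1,β), (x2,β)}
  {x1} × {γ, δ} = {(x1,γ), (x1,δ)}
  {x2} × {γ, δ} = {(x2,γ), (x2,δ)}
  {x1} × {β, γ, δ} = {(x1,β), (x1,γ), (x1,δ)}
  {x2} × {β, γ, δ} = {(x2,β), (x2,γ), (x2,δ)}
  {x1, x2} × {γ, δ} = {(x1,γ), (x1,δ), (x2,γ), (x2,δ)}
  {x1, x2} × {β, γ, δ} = {(x1,β), (x1,γ), (x1,δ), (x2,β), (x2,γ), (x2,δ)}
These 10 distinct sets form the basis B.
Close under arbitrary unions to get τ_{X×Y}; counting gives |τ_{X×Y}| = 16.


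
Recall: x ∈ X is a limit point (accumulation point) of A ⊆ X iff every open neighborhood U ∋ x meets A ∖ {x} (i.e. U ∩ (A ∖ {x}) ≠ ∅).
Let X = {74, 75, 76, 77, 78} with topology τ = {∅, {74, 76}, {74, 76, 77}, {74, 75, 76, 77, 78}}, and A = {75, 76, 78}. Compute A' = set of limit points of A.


A' = {74, 75, 77, 78}

For each x ∈ X, list the open sets U ∈ τ with x ∈ U, then check whether U ∩ (A ∖ {x}) ≠ ∅ for every such U.
  x = 74: opens ∋ x are {74, 76}, {74, 76, 77}, {74, 75, 76, 77, 78}; each meets A ∖ {74}, so x IS a limit point.
  x = 75: opens ∋ x are {74, 75, 76, 77, 78}; each meets A ∖ {75}, so x IS a limit point.
  x = 76: open {74, 76} ∋ x has {74, 76} ∩ (A ∖ {76}) = ∅, so x is NOT a limit point.
  x = 77: opens ∋ x are {74, 76, 77}, {74, 75, 76, 77, 78}; each meets A ∖ {77}, so x IS a limit point.
  x = 78: opens ∋ x are {74, 75, 76, 77, 78}; each meets A ∖ {78}, so x IS a limit point.
Collecting: A' = {74, 75, 77, 78}.


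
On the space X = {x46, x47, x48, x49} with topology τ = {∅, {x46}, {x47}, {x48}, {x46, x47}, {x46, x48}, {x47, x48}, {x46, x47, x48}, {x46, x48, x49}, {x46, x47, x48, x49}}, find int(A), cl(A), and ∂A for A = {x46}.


int(A) = {x46}, cl(A) = {x46, x49}, ∂A = {x49}.

Closed sets in (X, τ) are complements of opens:
  closed(X, τ) = {∅, {x47}, {x49}, {x46, x49}, {x47, x49}, {x48, x49}, {x46, x47, x49}, {x46, x48, x49}, {x47, x48, x49}, {x46, x47, x48, x49}}.
int(A) = ⋃ {U ∈ τ : U ⊆ A}. Opens contained in A: ∅, {x46}.
Taking the union of these: int(A) = {x46}.
cl(A) = ⋂ {C closed : A ⊆ C}. Closed sets containing A: {x46, x49}, {x46, x47, x49}, {x46, x48, x49}, {x46, x47, x48, x49}.
Intersecting these: cl(A) = {x46, x49}.
∂A = cl(A) ∖ int(A) = {x46, x49} ∖ {x46} = {x49}.


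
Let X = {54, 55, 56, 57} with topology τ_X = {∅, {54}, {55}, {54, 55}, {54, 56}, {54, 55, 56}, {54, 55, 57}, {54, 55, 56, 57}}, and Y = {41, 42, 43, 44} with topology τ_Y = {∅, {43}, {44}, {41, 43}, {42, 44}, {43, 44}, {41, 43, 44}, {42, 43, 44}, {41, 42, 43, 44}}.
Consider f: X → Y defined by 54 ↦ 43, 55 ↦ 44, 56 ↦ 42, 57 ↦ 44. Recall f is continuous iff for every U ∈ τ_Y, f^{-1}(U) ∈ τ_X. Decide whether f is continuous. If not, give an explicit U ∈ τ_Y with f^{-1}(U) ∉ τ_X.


f is NOT continuous.

Compute f^{-1}(U) for each U ∈ τ_Y:
  U = ∅: f^{-1}(U) = ∅ ∈ τ_X ✓.
  U = {43}: f^{-1}(U) = {54} ∈ τ_X ✓.
  U = {44}: f^{-1}(U) = {55, 57} ∉ τ_X ✗.
  U = {41, 43}: f^{-1}(U) = {54} ∈ τ_X ✓.
  U = {42, 44}: f^{-1}(U) = {55, 56, 57} ∉ τ_X ✗.
  U = {43, 44}: f^{-1}(U) = {54, 55, 57} ∈ τ_X ✓.
  U = {41, 43, 44}: f^{-1}(U) = {54, 55, 57} ∈ τ_X ✓.
  U = {42, 43, 44}: f^{-1}(U) = {54, 55, 56, 57} ∈ τ_X ✓.
  U = {41, 42, 43, 44}: f^{-1}(U) = {54, 55, 56, 57} ∈ τ_X ✓.
Found U = {44} with f^{-1}(U) = {55, 57} not in τ_X. Therefore f is NOT continuous.


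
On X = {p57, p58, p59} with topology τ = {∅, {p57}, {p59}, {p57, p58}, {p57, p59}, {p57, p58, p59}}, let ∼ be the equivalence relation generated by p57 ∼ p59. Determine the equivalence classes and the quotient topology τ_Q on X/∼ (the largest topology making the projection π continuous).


X/∼ = {[p57=p59], [p58]}; |τ_Q| = 3.

Equivalence classes: [p57=p59], [p58].
Quotient map π: X → X/∼ sends p57 ↦ [p57=p59], p58 ↦ [p58], p59 ↦ [p57=p59].
For each subset V ⊆ X/∼, compute π^{-1}(V) ⊆ X and check whether π^{-1}(V) ∈ τ. V is open in τ_Q iff π^{-1}(V) ∈ τ.
  V = {}: π^{-1}(V) = ∅ ∈ τ ✓.
  V = {[p57=p59]}: π^{-1}(V) = {p57, p59} ∈ τ ✓.
  V = {[p58]}: π^{-1}(V) = {p58} ∉ τ ✗.
  V = {[p57=p59], [p58]}: π^{-1}(V) = {p57, p58, p59} ∈ τ ✓.
Open sets in the quotient: τ_Q = {{}, {[p57=p59]}, {[p57=p59], [p58]}} (3 elements).


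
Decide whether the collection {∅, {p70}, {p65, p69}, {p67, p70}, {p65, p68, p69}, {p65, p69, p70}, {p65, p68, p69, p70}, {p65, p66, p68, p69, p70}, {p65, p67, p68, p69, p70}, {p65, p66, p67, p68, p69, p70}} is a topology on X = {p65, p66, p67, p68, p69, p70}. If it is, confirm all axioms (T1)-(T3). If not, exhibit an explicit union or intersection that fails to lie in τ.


τ is NOT a topology on X.

Axiom (T1): ∅ ∈ τ? Yes; X ∈ τ? Yes.
Axiom (T2/T3): check pairwise unions and intersections of members of τ.
Counterexample for (T2): {p65, p69} ∪ {p67, p70} = {p65, p67, p69, p70} ∉ τ. Therefore τ is NOT a topology.


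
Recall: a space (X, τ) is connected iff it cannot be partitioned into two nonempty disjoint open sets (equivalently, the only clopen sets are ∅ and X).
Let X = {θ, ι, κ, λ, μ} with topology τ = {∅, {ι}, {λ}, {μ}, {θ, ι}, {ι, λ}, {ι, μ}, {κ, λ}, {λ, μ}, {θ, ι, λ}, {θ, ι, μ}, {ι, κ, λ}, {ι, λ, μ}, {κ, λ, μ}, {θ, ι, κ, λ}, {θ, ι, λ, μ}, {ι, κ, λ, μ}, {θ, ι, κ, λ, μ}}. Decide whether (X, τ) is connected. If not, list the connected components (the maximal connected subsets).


(X, τ) is disconnected; components = [{μ}, {θ, ι}, {κ, λ}].

Find clopen sets (U ∈ τ with X ∖ U ∈ τ):
  U = ∅, X ∖ U = {θ, ι, κ, λ, μ} — both open, so U is clopen.
  U = {μ}, X ∖ U = {θ, ι, κ, λ} — both open, so U is clopen.
  U = {θ, ι}, X ∖ U = {κ, λ, μ} — both open, so U is clopen.
  U = {κ, λ}, X ∖ U = {θ, ι, μ} — both open, so U is clopen.
  U = {θ, ι, μ}, X ∖ U = {κ, λ} — both open, so U is clopen.
  U = {κ, λ, μ}, X ∖ U = {θ, ι} — both open, so U is clopen.
  U = {θ, ι, κ, λ}, X ∖ U = {μ} — both open, so U is clopen.
  U = {θ, ι, κ, λ, μ}, X ∖ U = ∅ — both open, so U is clopen.
Nontrivial clopen(s) exist: e.g. {θ, ι, κ, λ}. So (X, τ) is disconnected.
Compute connected components by grouping points that agree on all clopens:
  component: {μ}
  component: {θ, ι}
  component: {κ, λ}


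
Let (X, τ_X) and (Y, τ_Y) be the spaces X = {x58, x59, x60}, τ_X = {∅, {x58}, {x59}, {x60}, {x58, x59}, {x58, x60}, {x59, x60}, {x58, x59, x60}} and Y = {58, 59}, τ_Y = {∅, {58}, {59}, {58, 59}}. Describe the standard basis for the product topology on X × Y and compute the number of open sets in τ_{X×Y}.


Basis B = {∅ × ∅, {x58} × {58}, {x58} × {59}, {x59} × {58}, {x59} × {59}, {x60} × {58}, {x60} × {59}, {x58} × {58, 59}, {x58, x59} × {58}, {x58, x60} × {58}, {x58, x59} × {59}, {x58, x60} × {59}, {x59} × {58, 59}, {x59, x60} × {58}, {x59, x60} × {59}, {x60} × {58, 59}, {x58, x59, x60} × {58}, {x58, x59, x60} × {59}, {x58, x59} × {58, 59}, {x58, x60} × {58, 59}, {x59, x60} × {58, 59}, {x58, x59, x60} × {58, 59}}; |τ_{X×Y}| = 64.

Enumerate products U × V with U ∈ τ_X, V ∈ τ_Y (deduplicated):
  ∅ × ∅ = {} (∅)
  {x58} × {58} = {(x58,58)}
  {x58} × {59} = {(x58,59)}
  {x59} × {58} = {(x59,58)}
  {x59} × {59} = {(x59,59)}
  {x60} × {58} = {(x60,58)}
  {x60} × {59} = {(x60,59)}
  {x58} × {58, 59} = {(x58,58), (x58,59)}
  {x58, x59} × {58} = {(x58,58), (x59,58)}
  {x58, x60} × {58} = {(x58,58), (x60,58)}
  {x58, x59} × {59} = {(x58,59), (x59,59)}
  {x58, x60} × {59} = {(x58,59), (x60,59)}
  {x59} × {58, 59} = {(x59,58), (x59,59)}
  {x59, x60} × {58} = {(x59,58), (x60,58)}
  {x59, x60} × {59} = {(x59,59), (x60,59)}
  {x60} × {58, 59} = {(x60,58), (x60,59)}
  {x58, x59, x60} × {58} = {(x58,58), (x59,58), (x60,58)}
  {x58, x59, x60} × {59} = {(x58,59), (x59,59), (x60,59)}
  {x58, x59} × {58, 59} = {(x58,58), (x58,59), (x59,58), (x59,59)}
  {x58, x60} × {58, 59} = {(x58,58), (x58,59), (x60,58), (x60,59)}
  {x59, x60} × {58, 59} = {(x59,58), (x59,59), (x60,58), (x60,59)}
  {x58, x59, x60} × {58, 59} = {(x58,58), (x58,59), (x59,58), (x59,59), (x60,58), (x60,59)}
These 22 distinct sets form the basis B.
Close under arbitrary unions to get τ_{X×Y}; counting gives |τ_{X×Y}| = 64.


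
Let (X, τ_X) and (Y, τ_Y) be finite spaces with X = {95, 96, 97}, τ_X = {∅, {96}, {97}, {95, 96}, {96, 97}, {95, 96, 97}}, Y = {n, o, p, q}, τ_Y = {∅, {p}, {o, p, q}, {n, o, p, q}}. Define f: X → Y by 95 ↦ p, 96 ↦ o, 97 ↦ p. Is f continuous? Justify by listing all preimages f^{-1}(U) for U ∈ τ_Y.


f is NOT continuous.

Compute f^{-1}(U) for each U ∈ τ_Y:
  U = ∅: f^{-1}(U) = ∅ ∈ τ_X ✓.
  U = {p}: f^{-1}(U) = {95, 97} ∉ τ_X ✗.
  U = {o, p, q}: f^{-1}(U) = {95, 96, 97} ∈ τ_X ✓.
  U = {n, o, p, q}: f^{-1}(U) = {95, 96, 97} ∈ τ_X ✓.
Found U = {p} with f^{-1}(U) = {95, 97} not in τ_X. Therefore f is NOT continuous.


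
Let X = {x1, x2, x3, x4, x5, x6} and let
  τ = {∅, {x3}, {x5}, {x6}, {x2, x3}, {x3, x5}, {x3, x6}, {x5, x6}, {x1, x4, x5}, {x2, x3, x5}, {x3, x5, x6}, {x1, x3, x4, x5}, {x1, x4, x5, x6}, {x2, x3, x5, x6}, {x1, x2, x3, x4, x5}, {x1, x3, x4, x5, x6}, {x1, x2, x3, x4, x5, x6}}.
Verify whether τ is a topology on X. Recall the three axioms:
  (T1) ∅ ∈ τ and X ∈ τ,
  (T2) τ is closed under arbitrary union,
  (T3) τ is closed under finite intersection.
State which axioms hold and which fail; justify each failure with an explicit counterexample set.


τ is NOT a topology on X.

Axiom (T1): ∅ ∈ τ? Yes; X ∈ τ? Yes.
Axiom (T2/T3): check pairwise unions and intersections of members of τ.
Counterexample for (T2): {x6} ∪ {x2, x3} = {x2, x3, x6} ∉ τ. Therefore τ is NOT a topology.


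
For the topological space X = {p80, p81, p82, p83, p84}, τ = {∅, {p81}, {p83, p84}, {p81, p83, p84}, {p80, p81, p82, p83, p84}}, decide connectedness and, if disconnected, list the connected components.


(X, τ) is connected.

Find clopen sets (U ∈ τ with X ∖ U ∈ τ):
  U = ∅, X ∖ U = {p80, p81, p82, p83, p84} — both open, so U is clopen.
  U = {p80, p81, p82, p83, p84}, X ∖ U = ∅ — both open, so U is clopen.
Only trivial clopens (∅ and X) exist, so (X, τ) is connected.
Compute connected components by grouping points that agree on all clopens:
  component: {p80, p81, p82, p83, p84}


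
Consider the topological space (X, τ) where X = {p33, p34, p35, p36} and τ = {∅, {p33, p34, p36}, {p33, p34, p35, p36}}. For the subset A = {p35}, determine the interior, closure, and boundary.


int(A) = ∅, cl(A) = {p35}, ∂A = {p35}.

Closed sets in (X, τ) are complements of opens:
  closed(X, τ) = {∅, {p35}, {p33, p34, p35, p36}}.
int(A) = ⋃ {U ∈ τ : U ⊆ A}. Opens contained in A: ∅.
Taking the union of these: int(A) = ∅.
cl(A) = ⋂ {C closed : A ⊆ C}. Closed sets containing A: {p35}, {p33, p34, p35, p36}.
Intersecting these: cl(A) = {p35}.
∂A = cl(A) ∖ int(A) = {p35} ∖ ∅ = {p35}.


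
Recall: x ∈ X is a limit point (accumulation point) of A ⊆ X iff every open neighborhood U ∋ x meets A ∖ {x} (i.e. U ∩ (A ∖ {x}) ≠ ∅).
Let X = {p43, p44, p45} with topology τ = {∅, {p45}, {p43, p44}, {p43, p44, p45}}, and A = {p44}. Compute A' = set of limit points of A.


A' = {p43}

For each x ∈ X, list the open sets U ∈ τ with x ∈ U, then check whether U ∩ (A ∖ {x}) ≠ ∅ for every such U.
  x = p43: opens ∋ x are {p43, p44}, {p43, p44, p45}; each meets A ∖ {p43}, so x IS a limit point.
  x = p44: open {p43, p44} ∋ x has {p43, p44} ∩ (A ∖ {p44}) = ∅, so x is NOT a limit point.
  x = p45: open {p45} ∋ x has {p45} ∩ (A ∖ {p45}) = ∅, so x is NOT a limit point.
Collecting: A' = {p43}.


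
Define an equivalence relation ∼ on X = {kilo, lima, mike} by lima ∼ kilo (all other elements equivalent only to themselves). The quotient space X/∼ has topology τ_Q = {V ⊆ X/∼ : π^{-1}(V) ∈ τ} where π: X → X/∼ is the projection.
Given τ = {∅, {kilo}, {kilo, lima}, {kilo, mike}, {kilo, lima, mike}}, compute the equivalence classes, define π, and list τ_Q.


X/∼ = {[kilo=lima], [mike]}; |τ_Q| = 3.

Equivalence classes: [kilo=lima], [mike].
Quotient map π: X → X/∼ sends kilo ↦ [kilo=lima], lima ↦ [kilo=lima], mike ↦ [mike].
For each subset V ⊆ X/∼, compute π^{-1}(V) ⊆ X and check whether π^{-1}(V) ∈ τ. V is open in τ_Q iff π^{-1}(V) ∈ τ.
  V = {}: π^{-1}(V) = ∅ ∈ τ ✓.
  V = {[kilo=lima]}: π^{-1}(V) = {kilo, lima} ∈ τ ✓.
  V = {[mike]}: π^{-1}(V) = {mike} ∉ τ ✗.
  V = {[kilo=lima], [mike]}: π^{-1}(V) = {kilo, lima, mike} ∈ τ ✓.
Open sets in the quotient: τ_Q = {{}, {[kilo=lima]}, {[kilo=lima], [mike]}} (3 elements).


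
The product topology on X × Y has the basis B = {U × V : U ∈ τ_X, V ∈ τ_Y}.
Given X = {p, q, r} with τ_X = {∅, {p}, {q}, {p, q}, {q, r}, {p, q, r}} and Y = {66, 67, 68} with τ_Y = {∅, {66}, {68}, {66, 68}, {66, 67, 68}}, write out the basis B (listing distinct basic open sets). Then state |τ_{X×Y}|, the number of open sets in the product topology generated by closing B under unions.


Basis B = {∅ × ∅, {p} × {66}, {p} × {68}, {q} × {66}, {q} × {68}, {p} × {66, 68}, {p, q} × {66}, {p, q} × {68}, {q} × {66, 68}, {q, r} × {66}, {q, r} × {68}, {p} × {66, 67, 68}, {p, q, r} × {66}, {p, q, r} × {68}, {q} × {66, 67, 68}, {p, q} × {66, 68}, {q, r} × {66, 68}, {p, q} × {66, 67, 68}, {p, q, r} × {66, 68}, {q, r} × {66, 67, 68}, {p, q, r} × {66, 67, 68}}; |τ_{X×Y}| = 70.

Enumerate products U × V with U ∈ τ_X, V ∈ τ_Y (deduplicated):
  ∅ × ∅ = {} (∅)
  {p} × {66} = {(p,66)}
  {p} × {68} = {(p,68)}
  {q} × {66} = {(q,66)}
  {q} × {68} = {(q,68)}
  {p} × {66, 68} = {(p,66), (p,68)}
  {p, q} × {66} = {(p,66), (q,66)}
  {p, q} × {68} = {(p,68), (q,68)}
  {q} × {66, 68} = {(q,66), (q,68)}
  {q, r} × {66} = {(q,66), (r,66)}
  {q, r} × {68} = {(q,68), (r,68)}
  {p} × {66, 67, 68} = {(p,66), (p,67), (p,68)}
  {p, q, r} × {66} = {(p,66), (q,66), (r,66)}
  {p, q, r} × {68} = {(p,68), (q,68), (r,68)}
  {q} × {66, 67, 68} = {(q,66), (q,67), (q,68)}
  {p, q} × {66, 68} = {(p,66), (p,68), (q,66), (q,68)}
  {q, r} × {66, 68} = {(q,66), (q,68), (r,66), (r,68)}
  {p, q} × {66, 67, 68} = {(p,66), (p,67), (p,68), (q,66), (q,67), (q,68)}
  {p, q, r} × {66, 68} = {(p,66), (p,68), (q,66), (q,68), (r,66), (r,68)}
  {q, r} × {66, 67, 68} = {(q,66), (q,67), (q,68), (r,66), (r,67), (r,68)}
  {p, q, r} × {66, 67, 68} = {(p,66), (p,67), (p,68), (q,66), (q,67), (q,68), (r,66), (r,67), (r,68)}
These 21 distinct sets form the basis B.
Close under arbitrary unions to get τ_{X×Y}; counting gives |τ_{X×Y}| = 70.


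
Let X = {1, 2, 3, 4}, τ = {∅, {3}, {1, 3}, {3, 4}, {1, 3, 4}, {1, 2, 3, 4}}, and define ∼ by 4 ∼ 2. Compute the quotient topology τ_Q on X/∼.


X/∼ = {[1], [2=4], [3]}; |τ_Q| = 4.

Equivalence classes: [1], [2=4], [3].
Quotient map π: X → X/∼ sends 1 ↦ [1], 2 ↦ [2=4], 3 ↦ [3], 4 ↦ [2=4].
For each subset V ⊆ X/∼, compute π^{-1}(V) ⊆ X and check whether π^{-1}(V) ∈ τ. V is open in τ_Q iff π^{-1}(V) ∈ τ.
  V = {}: π^{-1}(V) = ∅ ∈ τ ✓.
  V = {[1]}: π^{-1}(V) = {1} ∉ τ ✗.
  V = {[2=4]}: π^{-1}(V) = {2, 4} ∉ τ ✗.
  V = {[1], [2=4]}: π^{-1}(V) = {1, 2, 4} ∉ τ ✗.
  V = {[3]}: π^{-1}(V) = {3} ∈ τ ✓.
  V = {[1], [3]}: π^{-1}(V) = {1, 3} ∈ τ ✓.
  V = {[2=4], [3]}: π^{-1}(V) = {2, 3, 4} ∉ τ ✗.
  V = {[1], [2=4], [3]}: π^{-1}(V) = {1, 2, 3, 4} ∈ τ ✓.
Open sets in the quotient: τ_Q = {{}, {[3]}, {[1], [3]}, {[1], [2=4], [3]}} (4 elements).


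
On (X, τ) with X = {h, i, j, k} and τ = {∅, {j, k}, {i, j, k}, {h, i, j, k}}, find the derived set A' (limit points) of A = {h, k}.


A' = {h, i, j}

For each x ∈ X, list the open sets U ∈ τ with x ∈ U, then check whether U ∩ (A ∖ {x}) ≠ ∅ for every such U.
  x = h: opens ∋ x are {h, i, j, k}; each meets A ∖ {h}, so x IS a limit point.
  x = i: opens ∋ x are {i, j, k}, {h, i, j, k}; each meets A ∖ {i}, so x IS a limit point.
  x = j: opens ∋ x are {j, k}, {i, j, k}, {h, i, j, k}; each meets A ∖ {j}, so x IS a limit point.
  x = k: open {j, k} ∋ x has {j, k} ∩ (A ∖ {k}) = ∅, so x is NOT a limit point.
Collecting: A' = {h, i, j}.


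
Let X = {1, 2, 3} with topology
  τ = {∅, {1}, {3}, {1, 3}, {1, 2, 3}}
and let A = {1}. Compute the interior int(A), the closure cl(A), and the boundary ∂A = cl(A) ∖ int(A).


int(A) = {1}, cl(A) = {1, 2}, ∂A = {2}.

Closed sets in (X, τ) are complements of opens:
  closed(X, τ) = {∅, {2}, {1, 2}, {2, 3}, {1, 2, 3}}.
int(A) = ⋃ {U ∈ τ : U ⊆ A}. Opens contained in A: ∅, {1}.
Taking the union of these: int(A) = {1}.
cl(A) = ⋂ {C closed : A ⊆ C}. Closed sets containing A: {1, 2}, {1, 2, 3}.
Intersecting these: cl(A) = {1, 2}.
∂A = cl(A) ∖ int(A) = {1, 2} ∖ {1} = {2}.


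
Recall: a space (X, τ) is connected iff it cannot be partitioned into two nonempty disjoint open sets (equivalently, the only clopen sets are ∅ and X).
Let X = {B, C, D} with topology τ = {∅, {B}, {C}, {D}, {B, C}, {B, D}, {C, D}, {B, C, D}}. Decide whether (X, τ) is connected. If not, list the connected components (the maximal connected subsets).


(X, τ) is disconnected; components = [{B}, {C}, {D}].

Find clopen sets (U ∈ τ with X ∖ U ∈ τ):
  U = ∅, X ∖ U = {B, C, D} — both open, so U is clopen.
  U = {B}, X ∖ U = {C, D} — both open, so U is clopen.
  U = {C}, X ∖ U = {B, D} — both open, so U is clopen.
  U = {D}, X ∖ U = {B, C} — both open, so U is clopen.
  U = {B, C}, X ∖ U = {D} — both open, so U is clopen.
  U = {B, D}, X ∖ U = {C} — both open, so U is clopen.
  U = {C, D}, X ∖ U = {B} — both open, so U is clopen.
  U = {B, C, D}, X ∖ U = ∅ — both open, so U is clopen.
Nontrivial clopen(s) exist: e.g. {C}. So (X, τ) is disconnected.
Compute connected components by grouping points that agree on all clopens:
  component: {B}
  component: {C}
  component: {D}


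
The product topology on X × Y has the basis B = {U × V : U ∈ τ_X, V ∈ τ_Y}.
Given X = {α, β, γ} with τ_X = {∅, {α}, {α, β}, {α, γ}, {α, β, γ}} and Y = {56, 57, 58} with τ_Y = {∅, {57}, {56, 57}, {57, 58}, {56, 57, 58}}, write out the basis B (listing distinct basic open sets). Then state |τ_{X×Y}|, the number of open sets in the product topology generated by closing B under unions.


Basis B = {∅ × ∅, {α} × {57}, {α} × {56, 57}, {α} × {57, 58}, {α, β} × {57}, {α, γ} × {57}, {α} × {56, 57, 58}, {α, β, γ} × {57}, {α, β} × {56, 57}, {α, γ} × {56, 57}, {α, β} × {57, 58}, {α, γ} × {57, 58}, {α, β} × {56, 57, 58}, {α, γ} × {56, 57, 58}, {α, β, γ} × {56, 57}, {α, β, γ} × {57, 58}, {α, β, γ} × {56, 57, 58}}; |τ_{X×Y}| = 48.

Enumerate products U × V with U ∈ τ_X, V ∈ τ_Y (deduplicated):
  ∅ × ∅ = {} (∅)
  {α} × {57} = {(α,57)}
  {α} × {56, 57} = {(α,56), (α,57)}
  {α} × {57, 58} = {(α,57), (α,58)}
  {α, β} × {57} = {(α,57), (β,57)}
  {α, γ} × {57} = {(α,57), (γ,57)}
  {α} × {56, 57, 58} = {(α,56), (α,57), (α,58)}
  {α, β, γ} × {57} = {(α,57), (β,57), (γ,57)}
  {α, β} × {56, 57} = {(α,56), (α,57), (β,56), (β,57)}
  {α, γ} × {56, 57} = {(α,56), (α,57), (γ,56), (γ,57)}
  {α, β} × {57, 58} = {(α,57), (α,58), (β,57), (β,58)}
  {α, γ} × {57, 58} = {(α,57), (α,58), (γ,57), (γ,58)}
  {α, β} × {56, 57, 58} = {(α,56), (α,57), (α,58), (β,56), (β,57), (β,58)}
  {α, γ} × {56, 57, 58} = {(α,56), (α,57), (α,58), (γ,56), (γ,57), (γ,58)}
  {α, β, γ} × {56, 57} = {(α,56), (α,57), (β,56), (β,57), (γ,56), (γ,57)}
  {α, β, γ} × {57, 58} = {(α,57), (α,58), (β,57), (β,58), (γ,57), (γ,58)}
  {α, β, γ} × {56, 57, 58} = {(α,56), (α,57), (α,58), (β,56), (β,57), (β,58), (γ,56), (γ,57), (γ,58)}
These 17 distinct sets form the basis B.
Close under arbitrary unions to get τ_{X×Y}; counting gives |τ_{X×Y}| = 48.


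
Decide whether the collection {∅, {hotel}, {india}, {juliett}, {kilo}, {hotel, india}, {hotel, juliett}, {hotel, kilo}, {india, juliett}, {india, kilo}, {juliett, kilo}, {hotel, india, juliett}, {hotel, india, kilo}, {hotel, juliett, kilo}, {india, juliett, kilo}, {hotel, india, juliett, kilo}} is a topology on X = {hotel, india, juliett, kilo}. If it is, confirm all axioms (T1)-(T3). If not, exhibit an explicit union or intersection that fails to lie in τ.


τ IS a topology on X.

Axiom (T1): ∅ ∈ τ? Yes; X ∈ τ? Yes.
Axiom (T2/T3): check pairwise unions and intersections of members of τ.
All pairwise intersections and unions checked — each lies in τ. Therefore τ satisfies (T1), (T2), (T3): it IS a topology on X.


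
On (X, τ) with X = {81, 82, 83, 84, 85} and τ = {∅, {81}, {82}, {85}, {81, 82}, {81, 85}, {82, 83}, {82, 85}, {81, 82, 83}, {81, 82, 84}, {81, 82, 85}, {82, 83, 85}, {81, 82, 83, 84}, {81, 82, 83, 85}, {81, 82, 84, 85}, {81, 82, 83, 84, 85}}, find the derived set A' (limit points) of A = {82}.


A' = {83, 84}

For each x ∈ X, list the open sets U ∈ τ with x ∈ U, then check whether U ∩ (A ∖ {x}) ≠ ∅ for every such U.
  x = 81: open {81} ∋ x has {81} ∩ (A ∖ {81}) = ∅, so x is NOT a limit point.
  x = 82: open {82} ∋ x has {82} ∩ (A ∖ {82}) = ∅, so x is NOT a limit point.
  x = 83: opens ∋ x are {82, 83}, {81, 82, 83}, {82, 83, 85}, {81, 82, 83, 84}, {81, 82, 83, 85}, {81, 82, 83, 84, 85}; each meets A ∖ {83}, so x IS a limit point.
  x = 84: opens ∋ x are {81, 82, 84}, {81, 82, 83, 84}, {81, 82, 84, 85}, {81, 82, 83, 84, 85}; each meets A ∖ {84}, so x IS a limit point.
  x = 85: open {85} ∋ x has {85} ∩ (A ∖ {85}) = ∅, so x is NOT a limit point.
Collecting: A' = {83, 84}.


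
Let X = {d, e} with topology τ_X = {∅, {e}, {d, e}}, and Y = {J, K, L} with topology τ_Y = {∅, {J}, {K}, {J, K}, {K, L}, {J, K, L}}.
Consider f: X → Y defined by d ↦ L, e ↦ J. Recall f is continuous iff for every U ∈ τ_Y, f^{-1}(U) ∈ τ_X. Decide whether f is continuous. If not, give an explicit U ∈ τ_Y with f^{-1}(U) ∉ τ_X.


f is NOT continuous.

Compute f^{-1}(U) for each U ∈ τ_Y:
  U = ∅: f^{-1}(U) = ∅ ∈ τ_X ✓.
  U = {J}: f^{-1}(U) = {e} ∈ τ_X ✓.
  U = {K}: f^{-1}(U) = ∅ ∈ τ_X ✓.
  U = {J, K}: f^{-1}(U) = {e} ∈ τ_X ✓.
  U = {K, L}: f^{-1}(U) = {d} ∉ τ_X ✗.
  U = {J, K, L}: f^{-1}(U) = {d, e} ∈ τ_X ✓.
Found U = {K, L} with f^{-1}(U) = {d} not in τ_X. Therefore f is NOT continuous.


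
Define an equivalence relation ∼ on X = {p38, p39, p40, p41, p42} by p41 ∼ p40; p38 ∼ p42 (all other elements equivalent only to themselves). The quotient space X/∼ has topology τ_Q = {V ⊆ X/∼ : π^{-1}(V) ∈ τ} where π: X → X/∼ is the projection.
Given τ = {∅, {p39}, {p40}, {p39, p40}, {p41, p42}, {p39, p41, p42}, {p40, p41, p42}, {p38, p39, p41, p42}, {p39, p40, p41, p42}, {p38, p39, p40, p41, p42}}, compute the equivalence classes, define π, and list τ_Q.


X/∼ = {[p38=p42], [p39], [p40=p41]}; |τ_Q| = 3.

Equivalence classes: [p38=p42], [p39], [p40=p41].
Quotient map π: X → X/∼ sends p38 ↦ [p38=p42], p39 ↦ [p39], p40 ↦ [p40=p41], p41 ↦ [p40=p41], p42 ↦ [p38=p42].
For each subset V ⊆ X/∼, compute π^{-1}(V) ⊆ X and check whether π^{-1}(V) ∈ τ. V is open in τ_Q iff π^{-1}(V) ∈ τ.
  V = {}: π^{-1}(V) = ∅ ∈ τ ✓.
  V = {[p38=p42]}: π^{-1}(V) = {p38, p42} ∉ τ ✗.
  V = {[p39]}: π^{-1}(V) = {p39} ∈ τ ✓.
  V = {[p38=p42], [p39]}: π^{-1}(V) = {p38, p39, p42} ∉ τ ✗.
  V = {[p40=p41]}: π^{-1}(V) = {p40, p41} ∉ τ ✗.
  V = {[p38=p42], [p40=p41]}: π^{-1}(V) = {p38, p40, p41, p42} ∉ τ ✗.
  V = {[p39], [p40=p41]}: π^{-1}(V) = {p39, p40, p41} ∉ τ ✗.
  V = {[p38=p42], [p39], [p40=p41]}: π^{-1}(V) = {p38, p39, p40, p41, p42} ∈ τ ✓.
Open sets in the quotient: τ_Q = {{}, {[p39]}, {[p38=p42], [p39], [p40=p41]}} (3 elements).


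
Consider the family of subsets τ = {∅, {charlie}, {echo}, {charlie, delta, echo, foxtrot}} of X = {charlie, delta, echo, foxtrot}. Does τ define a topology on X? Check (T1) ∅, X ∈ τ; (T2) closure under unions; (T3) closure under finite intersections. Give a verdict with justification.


τ is NOT a topology on X.

Axiom (T1): ∅ ∈ τ? Yes; X ∈ τ? Yes.
Axiom (T2/T3): check pairwise unions and intersections of members of τ.
Counterexample for (T2): {charlie} ∪ {echo} = {charlie, echo} ∉ τ. Therefore τ is NOT a topology.


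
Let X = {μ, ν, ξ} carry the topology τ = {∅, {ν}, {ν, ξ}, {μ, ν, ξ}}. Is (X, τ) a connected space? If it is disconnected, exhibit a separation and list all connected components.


(X, τ) is connected.

Find clopen sets (U ∈ τ with X ∖ U ∈ τ):
  U = ∅, X ∖ U = {μ, ν, ξ} — both open, so U is clopen.
  U = {μ, ν, ξ}, X ∖ U = ∅ — both open, so U is clopen.
Only trivial clopens (∅ and X) exist, so (X, τ) is connected.
Compute connected components by grouping points that agree on all clopens:
  component: {μ, ν, ξ}


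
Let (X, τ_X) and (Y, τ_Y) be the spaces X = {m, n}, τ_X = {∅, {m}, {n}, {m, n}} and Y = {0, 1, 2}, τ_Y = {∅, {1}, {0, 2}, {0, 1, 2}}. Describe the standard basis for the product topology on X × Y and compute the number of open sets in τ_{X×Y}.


Basis B = {∅ × ∅, {m} × {1}, {n} × {1}, {m} × {0, 2}, {m, n} × {1}, {n} × {0, 2}, {m} × {0, 1, 2}, {n} × {0, 1, 2}, {m, n} × {0, 2}, {m, n} × {0, 1, 2}}; |τ_{X×Y}| = 16.

Enumerate products U × V with U ∈ τ_X, V ∈ τ_Y (deduplicated):
  ∅ × ∅ = {} (∅)
  {m} × {1} = {(m,1)}
  {n} × {1} = {(n,1)}
  {m} × {0, 2} = {(m,0), (m,2)}
  {m, n} × {1} = {(m,1), (n,1)}
  {n} × {0, 2} = {(n,0), (n,2)}
  {m} × {0, 1, 2} = {(m,0), (m,1), (m,2)}
  {n} × {0, 1, 2} = {(n,0), (n,1), (n,2)}
  {m, n} × {0, 2} = {(m,0), (m,2), (n,0), (n,2)}
  {m, n} × {0, 1, 2} = {(m,0), (m,1), (m,2), (n,0), (n,1), (n,2)}
These 10 distinct sets form the basis B.
Close under arbitrary unions to get τ_{X×Y}; counting gives |τ_{X×Y}| = 16.


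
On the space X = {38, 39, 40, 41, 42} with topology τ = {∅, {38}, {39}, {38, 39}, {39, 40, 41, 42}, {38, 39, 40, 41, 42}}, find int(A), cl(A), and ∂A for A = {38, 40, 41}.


int(A) = {38}, cl(A) = {38, 40, 41, 42}, ∂A = {40, 41, 42}.

Closed sets in (X, τ) are complements of opens:
  closed(X, τ) = {∅, {38}, {40, 41, 42}, {38, 40, 41, 42}, {39, 40, 41, 42}, {38, 39, 40, 41, 42}}.
int(A) = ⋃ {U ∈ τ : U ⊆ A}. Opens contained in A: ∅, {38}.
Taking the union of these: int(A) = {38}.
cl(A) = ⋂ {C closed : A ⊆ C}. Closed sets containing A: {38, 40, 41, 42}, {38, 39, 40, 41, 42}.
Intersecting these: cl(A) = {38, 40, 41, 42}.
∂A = cl(A) ∖ int(A) = {38, 40, 41, 42} ∖ {38} = {40, 41, 42}.


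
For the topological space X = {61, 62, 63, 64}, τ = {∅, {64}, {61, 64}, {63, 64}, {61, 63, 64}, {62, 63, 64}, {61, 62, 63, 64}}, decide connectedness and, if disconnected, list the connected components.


(X, τ) is connected.

Find clopen sets (U ∈ τ with X ∖ U ∈ τ):
  U = ∅, X ∖ U = {61, 62, 63, 64} — both open, so U is clopen.
  U = {61, 62, 63, 64}, X ∖ U = ∅ — both open, so U is clopen.
Only trivial clopens (∅ and X) exist, so (X, τ) is connected.
Compute connected components by grouping points that agree on all clopens:
  component: {61, 62, 63, 64}


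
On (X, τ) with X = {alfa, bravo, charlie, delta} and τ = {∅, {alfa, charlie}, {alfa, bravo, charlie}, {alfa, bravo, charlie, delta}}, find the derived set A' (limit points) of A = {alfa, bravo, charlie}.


A' = {alfa, bravo, charlie, delta}

For each x ∈ X, list the open sets U ∈ τ with x ∈ U, then check whether U ∩ (A ∖ {x}) ≠ ∅ for every such U.
  x = alfa: opens ∋ x are {alfa, charlie}, {alfa, bravo, charlie}, {alfa, bravo, charlie, delta}; each meets A ∖ {alfa}, so x IS a limit point.
  x = bravo: opens ∋ x are {alfa, bravo, charlie}, {alfa, bravo, charlie, delta}; each meets A ∖ {bravo}, so x IS a limit point.
  x = charlie: opens ∋ x are {alfa, charlie}, {alfa, bravo, charlie}, {alfa, bravo, charlie, delta}; each meets A ∖ {charlie}, so x IS a limit point.
  x = delta: opens ∋ x are {alfa, bravo, charlie, delta}; each meets A ∖ {delta}, so x IS a limit point.
Collecting: A' = {alfa, bravo, charlie, delta}.
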